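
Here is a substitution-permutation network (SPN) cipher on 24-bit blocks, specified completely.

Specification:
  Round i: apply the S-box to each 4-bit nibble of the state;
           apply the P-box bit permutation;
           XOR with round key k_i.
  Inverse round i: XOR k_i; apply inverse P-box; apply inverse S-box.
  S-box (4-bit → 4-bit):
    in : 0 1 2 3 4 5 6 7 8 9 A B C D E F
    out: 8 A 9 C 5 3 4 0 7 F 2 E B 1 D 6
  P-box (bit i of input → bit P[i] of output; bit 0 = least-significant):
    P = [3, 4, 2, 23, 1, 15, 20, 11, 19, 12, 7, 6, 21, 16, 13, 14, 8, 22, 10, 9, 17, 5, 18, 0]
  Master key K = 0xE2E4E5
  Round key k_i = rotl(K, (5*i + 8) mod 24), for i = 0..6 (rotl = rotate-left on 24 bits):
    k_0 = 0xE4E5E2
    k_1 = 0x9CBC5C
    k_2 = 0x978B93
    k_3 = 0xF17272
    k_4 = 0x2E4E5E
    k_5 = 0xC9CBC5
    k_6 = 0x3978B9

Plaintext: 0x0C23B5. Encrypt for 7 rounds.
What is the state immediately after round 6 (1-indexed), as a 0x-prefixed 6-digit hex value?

s_0 = plaintext = 0x0C23B5
s_1 = Round(s_0, k_0) = 0x942E3B
s_2 = Round(s_1, k_1) = 0x22F1A9
s_3 = Round(s_2, k_2) = 0x1438CE
s_4 = Round(s_3, k_3) = 0x798FDD
s_5 = Round(s_4, k_4) = 0x4F79D4
s_6 = Round(s_5, k_5) = 0x87DF0B
s_7 = Round(s_6, k_6) = 0x9F600D

0x87DF0B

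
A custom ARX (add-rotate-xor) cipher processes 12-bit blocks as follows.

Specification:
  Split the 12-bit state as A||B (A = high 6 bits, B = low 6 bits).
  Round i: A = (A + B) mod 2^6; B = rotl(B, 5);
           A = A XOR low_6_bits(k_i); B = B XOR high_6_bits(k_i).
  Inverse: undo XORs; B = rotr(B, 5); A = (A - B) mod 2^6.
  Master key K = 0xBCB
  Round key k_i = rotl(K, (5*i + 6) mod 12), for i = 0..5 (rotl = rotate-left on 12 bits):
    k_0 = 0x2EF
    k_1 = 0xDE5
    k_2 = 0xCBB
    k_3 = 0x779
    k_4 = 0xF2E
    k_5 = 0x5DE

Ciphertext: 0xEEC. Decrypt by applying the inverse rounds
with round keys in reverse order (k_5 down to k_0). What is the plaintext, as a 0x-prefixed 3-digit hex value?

s_0 = ciphertext = 0xEEC
s_1 = InvRound(s_0, k_5) = 0xBB7
s_2 = InvRound(s_1, k_4) = 0xA96
s_3 = InvRound(s_2, k_3) = 0xF56
s_4 = InvRound(s_3, k_2) = 0xF49
s_5 = InvRound(s_4, k_1) = 0x6FD
s_6 = InvRound(s_5, k_0) = 0x1ED

0x1ED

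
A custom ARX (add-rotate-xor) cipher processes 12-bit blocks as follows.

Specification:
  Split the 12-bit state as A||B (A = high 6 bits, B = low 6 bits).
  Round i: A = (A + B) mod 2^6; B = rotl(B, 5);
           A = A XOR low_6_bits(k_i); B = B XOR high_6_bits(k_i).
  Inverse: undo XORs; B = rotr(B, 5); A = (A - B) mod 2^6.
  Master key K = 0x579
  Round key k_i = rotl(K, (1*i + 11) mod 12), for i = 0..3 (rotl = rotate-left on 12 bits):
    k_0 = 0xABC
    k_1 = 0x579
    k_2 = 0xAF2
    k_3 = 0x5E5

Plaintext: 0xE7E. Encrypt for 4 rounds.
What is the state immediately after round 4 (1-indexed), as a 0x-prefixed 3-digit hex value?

0x4D9

s_0 = plaintext = 0xE7E
s_1 = Round(s_0, k_0) = 0x2F5
s_2 = Round(s_1, k_1) = 0xE6F
s_3 = Round(s_2, k_2) = 0x69C
s_4 = Round(s_3, k_3) = 0x4D9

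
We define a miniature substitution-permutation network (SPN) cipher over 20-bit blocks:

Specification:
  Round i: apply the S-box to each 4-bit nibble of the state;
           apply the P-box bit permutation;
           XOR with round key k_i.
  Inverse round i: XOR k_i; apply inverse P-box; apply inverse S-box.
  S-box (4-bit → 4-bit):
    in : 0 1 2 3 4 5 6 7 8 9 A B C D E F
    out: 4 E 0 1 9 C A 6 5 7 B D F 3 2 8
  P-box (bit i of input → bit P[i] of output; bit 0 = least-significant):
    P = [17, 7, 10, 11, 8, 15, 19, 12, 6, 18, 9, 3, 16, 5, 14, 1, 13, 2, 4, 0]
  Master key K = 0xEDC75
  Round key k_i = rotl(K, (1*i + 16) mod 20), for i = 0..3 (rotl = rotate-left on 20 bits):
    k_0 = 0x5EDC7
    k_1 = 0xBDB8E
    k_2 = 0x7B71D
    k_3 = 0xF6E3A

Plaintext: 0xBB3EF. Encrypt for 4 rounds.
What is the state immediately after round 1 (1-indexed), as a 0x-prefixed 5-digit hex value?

s_0 = plaintext = 0xBB3EF
s_1 = Round(s_0, k_0) = 0x40594
s_2 = Round(s_1, k_1) = 0x13087
s_3 = Round(s_2, k_2) = 0xEB088
s_4 = Round(s_3, k_3) = 0x4293C

0x40594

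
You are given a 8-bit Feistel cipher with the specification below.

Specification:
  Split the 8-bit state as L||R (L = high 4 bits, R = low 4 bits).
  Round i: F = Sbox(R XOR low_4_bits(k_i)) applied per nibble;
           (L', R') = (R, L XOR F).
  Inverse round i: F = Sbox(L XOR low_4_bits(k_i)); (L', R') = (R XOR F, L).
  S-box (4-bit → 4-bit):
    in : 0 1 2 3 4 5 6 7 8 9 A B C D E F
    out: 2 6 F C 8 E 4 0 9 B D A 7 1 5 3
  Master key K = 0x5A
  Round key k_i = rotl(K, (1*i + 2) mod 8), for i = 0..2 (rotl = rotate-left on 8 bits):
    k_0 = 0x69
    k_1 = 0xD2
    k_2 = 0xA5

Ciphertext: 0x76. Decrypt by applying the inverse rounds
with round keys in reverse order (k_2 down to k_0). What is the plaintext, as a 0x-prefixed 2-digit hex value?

0x1D

s_0 = ciphertext = 0x76
s_1 = InvRound(s_0, k_2) = 0x97
s_2 = InvRound(s_1, k_1) = 0xD9
s_3 = InvRound(s_2, k_0) = 0x1D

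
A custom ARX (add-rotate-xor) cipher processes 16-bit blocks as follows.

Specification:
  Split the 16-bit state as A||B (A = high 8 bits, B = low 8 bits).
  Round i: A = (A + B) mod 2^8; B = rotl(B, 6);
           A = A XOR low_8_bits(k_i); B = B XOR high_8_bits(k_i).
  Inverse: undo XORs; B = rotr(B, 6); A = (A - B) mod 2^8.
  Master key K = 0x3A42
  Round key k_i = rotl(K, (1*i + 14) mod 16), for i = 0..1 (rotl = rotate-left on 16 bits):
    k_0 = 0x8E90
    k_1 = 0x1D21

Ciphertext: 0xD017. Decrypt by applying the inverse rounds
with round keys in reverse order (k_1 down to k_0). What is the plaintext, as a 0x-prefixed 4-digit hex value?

s_0 = ciphertext = 0xD017
s_1 = InvRound(s_0, k_1) = 0xC928
s_2 = InvRound(s_1, k_0) = 0xBF9A

0xBF9A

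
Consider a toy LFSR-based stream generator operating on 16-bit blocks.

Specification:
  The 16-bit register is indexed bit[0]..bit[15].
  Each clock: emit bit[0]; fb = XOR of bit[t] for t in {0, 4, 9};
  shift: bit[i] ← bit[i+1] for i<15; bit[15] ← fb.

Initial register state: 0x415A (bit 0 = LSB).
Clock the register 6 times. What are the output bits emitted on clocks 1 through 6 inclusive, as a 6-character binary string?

reg_0 = 0x415A
clock 1: out=0, reg = 0xA0AD
clock 2: out=1, reg = 0xD056
clock 3: out=0, reg = 0xE82B
clock 4: out=1, reg = 0xF415
clock 5: out=1, reg = 0x7A0A
clock 6: out=0, reg = 0xBD05

010110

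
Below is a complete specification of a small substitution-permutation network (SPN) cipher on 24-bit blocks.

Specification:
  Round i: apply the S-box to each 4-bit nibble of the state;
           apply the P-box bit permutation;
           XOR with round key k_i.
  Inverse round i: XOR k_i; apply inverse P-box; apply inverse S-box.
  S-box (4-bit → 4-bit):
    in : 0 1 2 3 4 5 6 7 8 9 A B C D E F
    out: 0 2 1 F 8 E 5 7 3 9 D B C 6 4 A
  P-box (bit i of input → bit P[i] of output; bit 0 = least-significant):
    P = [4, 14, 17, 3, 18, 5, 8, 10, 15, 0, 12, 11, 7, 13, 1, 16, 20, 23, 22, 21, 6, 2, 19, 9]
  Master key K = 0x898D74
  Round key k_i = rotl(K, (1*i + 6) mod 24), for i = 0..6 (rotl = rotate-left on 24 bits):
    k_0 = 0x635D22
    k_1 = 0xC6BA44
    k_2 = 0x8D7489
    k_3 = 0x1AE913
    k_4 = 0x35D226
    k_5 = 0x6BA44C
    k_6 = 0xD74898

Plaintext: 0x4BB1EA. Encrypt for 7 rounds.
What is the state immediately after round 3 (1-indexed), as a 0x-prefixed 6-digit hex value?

s_0 = plaintext = 0x4BB1EA
s_1 = Round(s_0, k_0) = 0xD07EBB
s_2 = Round(s_1, k_1) = 0xCACEFA
s_3 = Round(s_2, k_2) = 0xF662B3
s_4 = Round(s_3, k_3) = 0x4C2FAD
s_5 = Round(s_4, k_4) = 0x539DA7
s_6 = Round(s_5, k_5) = 0x94F3D9
s_7 = Round(s_6, k_6) = 0xF6F3E1

0xF662B3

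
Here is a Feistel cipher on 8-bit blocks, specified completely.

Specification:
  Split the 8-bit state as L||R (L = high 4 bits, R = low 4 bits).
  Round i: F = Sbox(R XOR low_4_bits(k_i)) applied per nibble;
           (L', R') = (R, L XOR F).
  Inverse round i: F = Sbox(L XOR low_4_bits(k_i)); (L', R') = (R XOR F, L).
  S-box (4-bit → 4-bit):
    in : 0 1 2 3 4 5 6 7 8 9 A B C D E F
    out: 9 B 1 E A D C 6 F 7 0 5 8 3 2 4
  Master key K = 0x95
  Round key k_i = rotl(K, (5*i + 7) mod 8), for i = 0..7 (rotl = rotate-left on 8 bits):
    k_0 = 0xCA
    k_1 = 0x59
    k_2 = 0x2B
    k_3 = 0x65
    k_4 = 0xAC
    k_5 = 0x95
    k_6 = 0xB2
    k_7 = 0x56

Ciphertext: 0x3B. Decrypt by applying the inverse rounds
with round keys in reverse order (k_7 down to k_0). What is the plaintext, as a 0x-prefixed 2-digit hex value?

0xEE

s_0 = ciphertext = 0x3B
s_1 = InvRound(s_0, k_7) = 0x63
s_2 = InvRound(s_1, k_6) = 0x96
s_3 = InvRound(s_2, k_5) = 0xE9
s_4 = InvRound(s_3, k_4) = 0x8E
s_5 = InvRound(s_4, k_3) = 0xD8
s_6 = InvRound(s_5, k_2) = 0x4D
s_7 = InvRound(s_6, k_1) = 0xE4
s_8 = InvRound(s_7, k_0) = 0xEE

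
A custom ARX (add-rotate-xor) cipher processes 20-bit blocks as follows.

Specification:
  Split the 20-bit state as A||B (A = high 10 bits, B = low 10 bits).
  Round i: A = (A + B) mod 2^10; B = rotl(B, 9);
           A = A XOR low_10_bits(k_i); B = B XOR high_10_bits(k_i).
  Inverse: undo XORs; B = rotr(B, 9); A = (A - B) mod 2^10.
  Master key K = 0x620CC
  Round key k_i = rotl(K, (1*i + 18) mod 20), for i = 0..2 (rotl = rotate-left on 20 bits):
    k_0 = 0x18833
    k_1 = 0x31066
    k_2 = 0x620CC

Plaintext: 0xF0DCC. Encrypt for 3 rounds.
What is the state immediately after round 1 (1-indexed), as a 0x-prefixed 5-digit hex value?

s_0 = plaintext = 0xF0DCC
s_1 = Round(s_0, k_0) = 0x6F084
s_2 = Round(s_1, k_1) = 0x89886
s_3 = Round(s_2, k_2) = 0x981CB

0x6F084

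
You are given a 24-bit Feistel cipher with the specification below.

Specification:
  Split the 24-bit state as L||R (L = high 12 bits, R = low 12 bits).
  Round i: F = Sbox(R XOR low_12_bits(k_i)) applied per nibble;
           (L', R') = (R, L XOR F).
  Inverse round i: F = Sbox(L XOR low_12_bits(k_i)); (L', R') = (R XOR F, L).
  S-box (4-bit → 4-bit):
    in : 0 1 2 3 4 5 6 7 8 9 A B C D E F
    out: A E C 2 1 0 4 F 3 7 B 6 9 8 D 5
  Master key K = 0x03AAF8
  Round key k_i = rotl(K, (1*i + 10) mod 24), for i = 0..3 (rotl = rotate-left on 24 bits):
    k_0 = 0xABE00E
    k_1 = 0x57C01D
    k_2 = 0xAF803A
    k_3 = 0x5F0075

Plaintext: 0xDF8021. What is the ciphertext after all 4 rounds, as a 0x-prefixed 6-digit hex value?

s_0 = plaintext = 0xDF8021
s_1 = Round(s_0, k_0) = 0x02173D
s_2 = Round(s_1, k_1) = 0x73DFEB
s_3 = Round(s_2, k_2) = 0xFEB2B3
s_4 = Round(s_3, k_3) = 0x2B337F

0x2B337F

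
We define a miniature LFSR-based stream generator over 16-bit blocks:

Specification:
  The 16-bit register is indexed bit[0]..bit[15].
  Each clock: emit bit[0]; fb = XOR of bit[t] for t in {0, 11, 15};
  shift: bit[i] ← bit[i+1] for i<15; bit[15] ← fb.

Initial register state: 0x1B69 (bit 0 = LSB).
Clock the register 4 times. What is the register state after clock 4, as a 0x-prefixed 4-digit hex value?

reg_0 = 0x1B69
clock 1: out=1, reg = 0x0DB4
clock 2: out=0, reg = 0x86DA
clock 3: out=0, reg = 0xC36D
clock 4: out=1, reg = 0x61B6

0x61B6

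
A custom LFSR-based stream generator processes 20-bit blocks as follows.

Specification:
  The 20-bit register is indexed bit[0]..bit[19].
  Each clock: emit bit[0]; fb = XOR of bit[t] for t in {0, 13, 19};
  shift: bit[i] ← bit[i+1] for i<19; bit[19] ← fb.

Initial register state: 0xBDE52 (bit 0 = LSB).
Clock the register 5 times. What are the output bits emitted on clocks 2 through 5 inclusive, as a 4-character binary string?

1001

reg_0 = 0xBDE52
clock 1: out=0, reg = 0xDEF29
clock 2: out=1, reg = 0xEF794
clock 3: out=0, reg = 0x77BCA
clock 4: out=0, reg = 0xBBDE5
clock 5: out=1, reg = 0xDDEF2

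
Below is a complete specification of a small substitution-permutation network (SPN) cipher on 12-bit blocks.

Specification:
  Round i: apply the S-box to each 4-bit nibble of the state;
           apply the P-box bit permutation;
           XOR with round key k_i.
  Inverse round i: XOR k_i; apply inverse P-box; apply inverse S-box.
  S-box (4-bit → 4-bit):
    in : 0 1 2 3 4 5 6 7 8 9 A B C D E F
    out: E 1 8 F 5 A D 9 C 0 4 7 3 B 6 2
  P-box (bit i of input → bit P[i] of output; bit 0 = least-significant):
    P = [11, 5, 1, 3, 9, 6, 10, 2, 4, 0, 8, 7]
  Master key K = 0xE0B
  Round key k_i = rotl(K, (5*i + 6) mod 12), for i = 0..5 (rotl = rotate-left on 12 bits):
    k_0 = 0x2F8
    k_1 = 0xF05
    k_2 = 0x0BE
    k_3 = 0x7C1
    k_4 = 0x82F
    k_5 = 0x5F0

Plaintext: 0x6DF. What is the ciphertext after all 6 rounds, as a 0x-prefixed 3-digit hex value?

0xBE6

s_0 = plaintext = 0x6DF
s_1 = Round(s_0, k_0) = 0x10C
s_2 = Round(s_1, k_1) = 0x371
s_3 = Round(s_2, k_2) = 0xB2B
s_4 = Round(s_3, k_3) = 0xEF6
s_5 = Round(s_4, k_4) = 0x164
s_6 = Round(s_5, k_5) = 0xBE6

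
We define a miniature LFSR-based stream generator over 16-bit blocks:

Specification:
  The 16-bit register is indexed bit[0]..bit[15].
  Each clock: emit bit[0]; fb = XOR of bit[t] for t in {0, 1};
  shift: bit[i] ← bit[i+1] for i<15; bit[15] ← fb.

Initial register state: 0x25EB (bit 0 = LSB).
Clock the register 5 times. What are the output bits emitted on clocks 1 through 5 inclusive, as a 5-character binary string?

11010

reg_0 = 0x25EB
clock 1: out=1, reg = 0x12F5
clock 2: out=1, reg = 0x897A
clock 3: out=0, reg = 0xC4BD
clock 4: out=1, reg = 0xE25E
clock 5: out=0, reg = 0xF12F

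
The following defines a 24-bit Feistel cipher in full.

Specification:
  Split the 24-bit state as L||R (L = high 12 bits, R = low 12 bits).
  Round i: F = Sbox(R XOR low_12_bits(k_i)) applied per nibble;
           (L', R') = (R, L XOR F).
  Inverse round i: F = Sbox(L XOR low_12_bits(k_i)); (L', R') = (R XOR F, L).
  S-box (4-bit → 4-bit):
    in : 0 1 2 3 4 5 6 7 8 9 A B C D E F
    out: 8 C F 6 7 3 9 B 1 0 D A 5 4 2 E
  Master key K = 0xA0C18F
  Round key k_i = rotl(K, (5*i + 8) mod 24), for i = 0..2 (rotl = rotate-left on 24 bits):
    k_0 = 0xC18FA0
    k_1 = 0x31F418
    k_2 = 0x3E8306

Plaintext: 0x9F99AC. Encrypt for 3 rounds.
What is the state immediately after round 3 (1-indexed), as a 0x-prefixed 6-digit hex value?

s_0 = plaintext = 0x9F99AC
s_1 = Round(s_0, k_0) = 0x9AC07C
s_2 = Round(s_1, k_1) = 0x07CE3B
s_3 = Round(s_2, k_2) = 0xE3B418

0xE3B418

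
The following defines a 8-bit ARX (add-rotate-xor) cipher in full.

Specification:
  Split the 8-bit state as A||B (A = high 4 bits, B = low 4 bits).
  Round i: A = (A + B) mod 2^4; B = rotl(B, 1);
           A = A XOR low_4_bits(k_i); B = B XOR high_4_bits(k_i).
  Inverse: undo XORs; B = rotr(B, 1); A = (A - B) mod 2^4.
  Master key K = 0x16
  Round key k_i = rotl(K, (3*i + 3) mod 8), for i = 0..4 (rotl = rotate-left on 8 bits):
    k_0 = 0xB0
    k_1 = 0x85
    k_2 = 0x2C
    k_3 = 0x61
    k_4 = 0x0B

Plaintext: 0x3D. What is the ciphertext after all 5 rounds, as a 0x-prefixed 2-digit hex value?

s_0 = plaintext = 0x3D
s_1 = Round(s_0, k_0) = 0x00
s_2 = Round(s_1, k_1) = 0x58
s_3 = Round(s_2, k_2) = 0x13
s_4 = Round(s_3, k_3) = 0x50
s_5 = Round(s_4, k_4) = 0xE0

0xE0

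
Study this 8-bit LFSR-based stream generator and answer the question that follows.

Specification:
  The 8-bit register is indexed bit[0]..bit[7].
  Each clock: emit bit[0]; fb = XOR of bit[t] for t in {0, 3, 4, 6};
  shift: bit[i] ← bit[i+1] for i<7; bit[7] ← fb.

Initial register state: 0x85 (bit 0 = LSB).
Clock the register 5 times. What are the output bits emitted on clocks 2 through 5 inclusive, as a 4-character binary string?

reg_0 = 0x85
clock 1: out=1, reg = 0xC2
clock 2: out=0, reg = 0xE1
clock 3: out=1, reg = 0x70
clock 4: out=0, reg = 0x38
clock 5: out=0, reg = 0x1C

0100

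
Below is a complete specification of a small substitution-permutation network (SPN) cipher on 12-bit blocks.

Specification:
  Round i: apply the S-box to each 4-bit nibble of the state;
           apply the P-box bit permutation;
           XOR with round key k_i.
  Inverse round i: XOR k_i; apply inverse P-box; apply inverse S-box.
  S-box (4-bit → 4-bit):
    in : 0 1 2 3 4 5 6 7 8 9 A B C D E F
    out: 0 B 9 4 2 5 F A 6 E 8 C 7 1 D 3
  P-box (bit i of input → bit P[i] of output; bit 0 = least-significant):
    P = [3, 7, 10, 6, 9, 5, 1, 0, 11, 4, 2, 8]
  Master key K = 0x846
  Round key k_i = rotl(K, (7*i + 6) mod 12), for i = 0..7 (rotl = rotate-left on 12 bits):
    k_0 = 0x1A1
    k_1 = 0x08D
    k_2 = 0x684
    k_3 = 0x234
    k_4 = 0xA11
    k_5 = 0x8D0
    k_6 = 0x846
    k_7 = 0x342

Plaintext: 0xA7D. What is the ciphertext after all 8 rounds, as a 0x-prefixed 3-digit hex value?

0x7E9

s_0 = plaintext = 0xA7D
s_1 = Round(s_0, k_0) = 0x088
s_2 = Round(s_1, k_1) = 0x42F
s_3 = Round(s_2, k_2) = 0x41D
s_4 = Round(s_3, k_3) = 0x00D
s_5 = Round(s_4, k_4) = 0xA19
s_6 = Round(s_5, k_5) = 0xF31
s_7 = Round(s_6, k_6) = 0x09C
s_8 = Round(s_7, k_7) = 0x7E9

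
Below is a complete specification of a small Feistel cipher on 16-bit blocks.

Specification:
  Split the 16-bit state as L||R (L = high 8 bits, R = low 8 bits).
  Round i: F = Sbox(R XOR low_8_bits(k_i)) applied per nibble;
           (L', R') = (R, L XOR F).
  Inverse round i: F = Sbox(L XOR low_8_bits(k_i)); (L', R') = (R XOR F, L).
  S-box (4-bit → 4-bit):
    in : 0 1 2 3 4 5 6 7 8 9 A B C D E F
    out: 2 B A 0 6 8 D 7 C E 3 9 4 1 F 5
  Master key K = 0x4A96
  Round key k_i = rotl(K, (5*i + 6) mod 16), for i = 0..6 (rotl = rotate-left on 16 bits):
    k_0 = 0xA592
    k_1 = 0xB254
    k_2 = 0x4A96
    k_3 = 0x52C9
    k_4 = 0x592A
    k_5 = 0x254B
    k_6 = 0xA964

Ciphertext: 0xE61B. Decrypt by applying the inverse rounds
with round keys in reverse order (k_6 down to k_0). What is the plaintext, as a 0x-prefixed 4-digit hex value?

0xF6B7

s_0 = ciphertext = 0xE61B
s_1 = InvRound(s_0, k_6) = 0xD1E6
s_2 = InvRound(s_1, k_5) = 0x05D1
s_3 = InvRound(s_2, k_4) = 0x7405
s_4 = InvRound(s_3, k_3) = 0x9474
s_5 = InvRound(s_4, k_2) = 0x5E94
s_6 = InvRound(s_5, k_1) = 0xB75E
s_7 = InvRound(s_6, k_0) = 0xF6B7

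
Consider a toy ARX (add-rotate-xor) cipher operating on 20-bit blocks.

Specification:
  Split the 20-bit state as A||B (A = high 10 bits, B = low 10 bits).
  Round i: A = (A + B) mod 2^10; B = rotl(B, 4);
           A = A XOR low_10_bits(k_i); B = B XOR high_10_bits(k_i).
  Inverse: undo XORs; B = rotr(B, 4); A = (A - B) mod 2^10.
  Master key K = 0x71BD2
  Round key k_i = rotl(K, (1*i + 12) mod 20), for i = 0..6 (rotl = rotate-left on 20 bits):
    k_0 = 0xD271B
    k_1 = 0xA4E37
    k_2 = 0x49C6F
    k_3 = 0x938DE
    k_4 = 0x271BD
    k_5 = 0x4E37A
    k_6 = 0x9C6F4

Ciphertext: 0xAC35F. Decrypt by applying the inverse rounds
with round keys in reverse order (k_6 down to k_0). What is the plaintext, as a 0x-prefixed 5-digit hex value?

s_0 = ciphertext = 0xAC35F
s_1 = InvRound(s_0, k_6) = 0x2CB92
s_2 = InvRound(s_1, k_5) = 0x47AAA
s_3 = InvRound(s_2, k_4) = 0xC01A3
s_4 = InvRound(s_3, k_3) = 0x1837E
s_5 = InvRound(s_4, k_2) = 0x6AA65
s_6 = InvRound(s_5, k_1) = 0x8398F
s_7 = InvRound(s_6, k_0) = 0xDA5AC

0xDA5AC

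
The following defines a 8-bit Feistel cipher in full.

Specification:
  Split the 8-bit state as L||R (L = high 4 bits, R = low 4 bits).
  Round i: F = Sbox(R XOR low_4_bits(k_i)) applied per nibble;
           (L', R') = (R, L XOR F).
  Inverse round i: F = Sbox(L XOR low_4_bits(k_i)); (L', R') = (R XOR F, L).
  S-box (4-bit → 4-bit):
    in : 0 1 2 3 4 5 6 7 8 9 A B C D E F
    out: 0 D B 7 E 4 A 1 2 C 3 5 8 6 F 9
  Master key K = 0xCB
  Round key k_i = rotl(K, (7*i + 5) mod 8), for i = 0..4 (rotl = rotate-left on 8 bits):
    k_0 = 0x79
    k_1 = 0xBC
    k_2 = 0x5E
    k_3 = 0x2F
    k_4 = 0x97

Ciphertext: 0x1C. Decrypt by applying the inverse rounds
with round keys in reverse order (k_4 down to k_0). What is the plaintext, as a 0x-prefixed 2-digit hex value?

0xAB

s_0 = ciphertext = 0x1C
s_1 = InvRound(s_0, k_4) = 0x61
s_2 = InvRound(s_1, k_3) = 0xD6
s_3 = InvRound(s_2, k_2) = 0x1D
s_4 = InvRound(s_3, k_1) = 0xB1
s_5 = InvRound(s_4, k_0) = 0xAB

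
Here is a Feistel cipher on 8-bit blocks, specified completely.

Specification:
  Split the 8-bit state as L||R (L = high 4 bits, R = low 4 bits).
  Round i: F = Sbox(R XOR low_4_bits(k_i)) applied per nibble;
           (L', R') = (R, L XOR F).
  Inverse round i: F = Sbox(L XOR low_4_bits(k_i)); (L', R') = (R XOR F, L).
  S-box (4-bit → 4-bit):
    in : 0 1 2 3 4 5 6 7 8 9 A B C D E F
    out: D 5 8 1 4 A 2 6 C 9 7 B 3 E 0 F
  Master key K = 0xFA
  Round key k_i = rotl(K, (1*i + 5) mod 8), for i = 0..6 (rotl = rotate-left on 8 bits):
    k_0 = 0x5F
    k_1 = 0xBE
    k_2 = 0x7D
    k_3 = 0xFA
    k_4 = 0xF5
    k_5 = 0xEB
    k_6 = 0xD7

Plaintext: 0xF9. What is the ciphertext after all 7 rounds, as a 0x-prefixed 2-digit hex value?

0x89

s_0 = plaintext = 0xF9
s_1 = Round(s_0, k_0) = 0x9D
s_2 = Round(s_1, k_1) = 0xD8
s_3 = Round(s_2, k_2) = 0x87
s_4 = Round(s_3, k_3) = 0x76
s_5 = Round(s_4, k_4) = 0x66
s_6 = Round(s_5, k_5) = 0x68
s_7 = Round(s_6, k_6) = 0x89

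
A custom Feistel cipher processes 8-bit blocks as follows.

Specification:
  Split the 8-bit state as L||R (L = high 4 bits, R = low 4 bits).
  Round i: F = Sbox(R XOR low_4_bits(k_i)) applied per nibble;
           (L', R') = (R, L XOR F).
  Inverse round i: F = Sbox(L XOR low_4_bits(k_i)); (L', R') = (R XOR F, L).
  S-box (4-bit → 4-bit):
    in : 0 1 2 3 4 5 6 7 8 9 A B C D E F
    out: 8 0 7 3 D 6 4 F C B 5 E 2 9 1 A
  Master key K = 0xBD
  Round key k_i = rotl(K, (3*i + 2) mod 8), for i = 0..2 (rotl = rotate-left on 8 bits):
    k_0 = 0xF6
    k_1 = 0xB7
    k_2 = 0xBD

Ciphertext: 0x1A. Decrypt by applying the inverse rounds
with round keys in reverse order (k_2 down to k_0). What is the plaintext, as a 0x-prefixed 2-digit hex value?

0x1B

s_0 = ciphertext = 0x1A
s_1 = InvRound(s_0, k_2) = 0x81
s_2 = InvRound(s_1, k_1) = 0xB8
s_3 = InvRound(s_2, k_0) = 0x1B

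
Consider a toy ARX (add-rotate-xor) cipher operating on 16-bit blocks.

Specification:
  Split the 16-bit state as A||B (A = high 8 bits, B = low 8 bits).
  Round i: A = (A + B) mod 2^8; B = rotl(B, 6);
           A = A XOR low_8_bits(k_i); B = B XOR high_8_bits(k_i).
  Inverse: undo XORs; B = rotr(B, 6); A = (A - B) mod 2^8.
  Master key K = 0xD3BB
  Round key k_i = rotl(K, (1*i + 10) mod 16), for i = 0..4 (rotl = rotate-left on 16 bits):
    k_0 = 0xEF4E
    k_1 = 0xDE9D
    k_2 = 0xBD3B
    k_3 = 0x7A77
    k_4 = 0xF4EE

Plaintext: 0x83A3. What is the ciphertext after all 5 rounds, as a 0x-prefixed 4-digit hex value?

0x59CD

s_0 = plaintext = 0x83A3
s_1 = Round(s_0, k_0) = 0x6807
s_2 = Round(s_1, k_1) = 0xF21F
s_3 = Round(s_2, k_2) = 0x2A7A
s_4 = Round(s_3, k_3) = 0xD3E4
s_5 = Round(s_4, k_4) = 0x59CD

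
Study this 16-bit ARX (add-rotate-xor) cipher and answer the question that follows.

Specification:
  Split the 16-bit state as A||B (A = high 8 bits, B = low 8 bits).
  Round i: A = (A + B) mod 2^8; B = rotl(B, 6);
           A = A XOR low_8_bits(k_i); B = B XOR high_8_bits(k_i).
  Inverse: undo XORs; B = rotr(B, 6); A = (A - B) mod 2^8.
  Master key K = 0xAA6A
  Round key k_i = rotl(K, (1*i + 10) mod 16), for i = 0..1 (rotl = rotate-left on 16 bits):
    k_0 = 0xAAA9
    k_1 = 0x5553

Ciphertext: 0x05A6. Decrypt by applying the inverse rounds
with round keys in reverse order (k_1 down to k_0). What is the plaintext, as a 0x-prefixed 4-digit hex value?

0x9995

s_0 = ciphertext = 0x05A6
s_1 = InvRound(s_0, k_1) = 0x87CF
s_2 = InvRound(s_1, k_0) = 0x9995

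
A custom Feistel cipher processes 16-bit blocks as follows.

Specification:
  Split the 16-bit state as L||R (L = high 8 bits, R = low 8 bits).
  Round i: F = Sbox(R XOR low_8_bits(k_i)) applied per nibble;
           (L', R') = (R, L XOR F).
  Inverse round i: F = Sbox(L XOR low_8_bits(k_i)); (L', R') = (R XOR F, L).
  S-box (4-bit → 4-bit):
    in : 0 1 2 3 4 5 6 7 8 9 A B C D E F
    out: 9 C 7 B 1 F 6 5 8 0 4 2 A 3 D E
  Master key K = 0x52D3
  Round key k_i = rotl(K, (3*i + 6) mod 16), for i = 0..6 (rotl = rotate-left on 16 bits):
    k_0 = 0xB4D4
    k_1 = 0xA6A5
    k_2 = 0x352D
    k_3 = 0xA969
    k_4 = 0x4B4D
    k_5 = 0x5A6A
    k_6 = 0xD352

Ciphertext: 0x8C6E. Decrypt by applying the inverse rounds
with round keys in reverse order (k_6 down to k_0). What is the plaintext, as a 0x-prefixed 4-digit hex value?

s_0 = ciphertext = 0x8C6E
s_1 = InvRound(s_0, k_6) = 0x538C
s_2 = InvRound(s_1, k_5) = 0x3C53
s_3 = InvRound(s_2, k_4) = 0x0F3C
s_4 = InvRound(s_3, k_3) = 0x5A0F
s_5 = InvRound(s_4, k_2) = 0x5A5A
s_6 = InvRound(s_5, k_1) = 0xB45A
s_7 = InvRound(s_6, k_0) = 0x33B4

0x33B4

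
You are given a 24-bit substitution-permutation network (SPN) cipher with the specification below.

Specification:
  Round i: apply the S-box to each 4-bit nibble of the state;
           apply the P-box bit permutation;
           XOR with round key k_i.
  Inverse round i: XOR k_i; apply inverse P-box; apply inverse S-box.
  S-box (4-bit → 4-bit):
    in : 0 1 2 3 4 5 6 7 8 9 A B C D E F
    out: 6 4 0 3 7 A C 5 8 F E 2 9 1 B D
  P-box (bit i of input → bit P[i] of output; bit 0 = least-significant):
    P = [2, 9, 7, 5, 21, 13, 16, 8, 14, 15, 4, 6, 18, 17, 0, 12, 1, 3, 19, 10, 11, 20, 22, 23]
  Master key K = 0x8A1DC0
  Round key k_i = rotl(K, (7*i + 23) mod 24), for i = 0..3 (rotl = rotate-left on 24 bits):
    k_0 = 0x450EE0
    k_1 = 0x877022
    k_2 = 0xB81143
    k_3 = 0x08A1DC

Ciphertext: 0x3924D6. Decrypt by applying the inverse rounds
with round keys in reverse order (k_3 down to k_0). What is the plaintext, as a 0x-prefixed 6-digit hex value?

0x719E2B

s_0 = ciphertext = 0x3924D6
s_1 = InvRound(s_0, k_3) = 0xBE2BF2
s_2 = InvRound(s_1, k_2) = 0xD291BA
s_3 = InvRound(s_2, k_1) = 0x0BD4A1
s_4 = InvRound(s_3, k_0) = 0x719E2B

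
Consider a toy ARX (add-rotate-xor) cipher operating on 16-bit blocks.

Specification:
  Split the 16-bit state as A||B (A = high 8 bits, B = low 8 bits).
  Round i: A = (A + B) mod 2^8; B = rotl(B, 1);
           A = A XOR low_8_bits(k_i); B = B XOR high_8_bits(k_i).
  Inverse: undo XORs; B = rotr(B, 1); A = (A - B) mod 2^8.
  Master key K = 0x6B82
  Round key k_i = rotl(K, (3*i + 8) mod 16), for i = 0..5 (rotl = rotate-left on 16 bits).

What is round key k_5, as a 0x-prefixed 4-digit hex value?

K = 0x6B82
k_0 = rotl(K, (3*0+8) mod 16) = rotl(K, 8) = 0x826B
k_1 = rotl(K, (3*1+8) mod 16) = rotl(K, 11) = 0x135C
k_2 = rotl(K, (3*2+8) mod 16) = rotl(K, 14) = 0x9AE0
k_3 = rotl(K, (3*3+8) mod 16) = rotl(K, 1) = 0xD704
k_4 = rotl(K, (3*4+8) mod 16) = rotl(K, 4) = 0xB826
k_5 = rotl(K, (3*5+8) mod 16) = rotl(K, 7) = 0xC135

0xC135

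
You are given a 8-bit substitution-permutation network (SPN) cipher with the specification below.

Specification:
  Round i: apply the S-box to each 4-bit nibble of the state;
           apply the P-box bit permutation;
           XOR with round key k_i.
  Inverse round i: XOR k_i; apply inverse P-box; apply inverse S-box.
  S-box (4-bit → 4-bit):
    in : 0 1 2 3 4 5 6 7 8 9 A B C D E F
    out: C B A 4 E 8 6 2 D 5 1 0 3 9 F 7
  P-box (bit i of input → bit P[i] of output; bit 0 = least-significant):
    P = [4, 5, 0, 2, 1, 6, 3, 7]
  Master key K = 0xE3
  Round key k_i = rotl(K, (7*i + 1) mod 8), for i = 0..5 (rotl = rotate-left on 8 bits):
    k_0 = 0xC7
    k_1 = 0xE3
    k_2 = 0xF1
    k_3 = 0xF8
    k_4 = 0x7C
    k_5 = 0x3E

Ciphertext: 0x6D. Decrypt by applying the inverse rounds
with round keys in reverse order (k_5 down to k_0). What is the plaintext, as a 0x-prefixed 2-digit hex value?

0xDE

s_0 = ciphertext = 0x6D
s_1 = InvRound(s_0, k_5) = 0xC9
s_2 = InvRound(s_1, k_4) = 0x5E
s_3 = InvRound(s_2, k_3) = 0xD2
s_4 = InvRound(s_3, k_2) = 0xA6
s_5 = InvRound(s_4, k_1) = 0x70
s_6 = InvRound(s_5, k_0) = 0xDE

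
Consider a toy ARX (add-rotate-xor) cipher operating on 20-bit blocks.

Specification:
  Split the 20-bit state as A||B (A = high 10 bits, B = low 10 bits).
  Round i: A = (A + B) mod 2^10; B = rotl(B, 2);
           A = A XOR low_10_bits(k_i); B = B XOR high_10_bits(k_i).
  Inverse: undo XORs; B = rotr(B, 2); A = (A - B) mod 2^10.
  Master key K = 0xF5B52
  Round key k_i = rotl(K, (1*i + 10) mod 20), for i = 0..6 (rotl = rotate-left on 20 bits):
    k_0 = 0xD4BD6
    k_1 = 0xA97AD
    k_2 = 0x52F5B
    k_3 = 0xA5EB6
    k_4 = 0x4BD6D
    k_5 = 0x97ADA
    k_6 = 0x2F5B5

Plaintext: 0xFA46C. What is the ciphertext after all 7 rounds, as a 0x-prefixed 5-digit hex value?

s_0 = plaintext = 0xFA46C
s_1 = Round(s_0, k_0) = 0xE0EE2
s_2 = Round(s_1, k_1) = 0x7212F
s_3 = Round(s_2, k_2) = 0x6B1F6
s_4 = Round(s_3, k_3) = 0x4514E
s_5 = Round(s_4, k_4) = 0xC3C16
s_6 = Round(s_5, k_5) = 0x7FE06
s_7 = Round(s_6, k_6) = 0x6C0A7

0x6C0A7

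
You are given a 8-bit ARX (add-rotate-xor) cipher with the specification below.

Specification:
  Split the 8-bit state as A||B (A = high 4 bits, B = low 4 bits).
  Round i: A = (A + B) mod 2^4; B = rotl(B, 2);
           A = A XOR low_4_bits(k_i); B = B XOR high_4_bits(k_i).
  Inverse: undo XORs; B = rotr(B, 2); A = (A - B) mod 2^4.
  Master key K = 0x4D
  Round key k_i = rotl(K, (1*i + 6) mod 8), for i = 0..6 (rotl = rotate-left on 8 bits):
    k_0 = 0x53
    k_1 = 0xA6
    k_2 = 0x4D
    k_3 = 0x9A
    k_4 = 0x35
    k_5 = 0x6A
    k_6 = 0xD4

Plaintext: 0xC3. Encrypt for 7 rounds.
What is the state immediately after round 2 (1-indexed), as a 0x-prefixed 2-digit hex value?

s_0 = plaintext = 0xC3
s_1 = Round(s_0, k_0) = 0xC9
s_2 = Round(s_1, k_1) = 0x3C
s_3 = Round(s_2, k_2) = 0x27
s_4 = Round(s_3, k_3) = 0x34
s_5 = Round(s_4, k_4) = 0x22
s_6 = Round(s_5, k_5) = 0xEE
s_7 = Round(s_6, k_6) = 0x86

0x3C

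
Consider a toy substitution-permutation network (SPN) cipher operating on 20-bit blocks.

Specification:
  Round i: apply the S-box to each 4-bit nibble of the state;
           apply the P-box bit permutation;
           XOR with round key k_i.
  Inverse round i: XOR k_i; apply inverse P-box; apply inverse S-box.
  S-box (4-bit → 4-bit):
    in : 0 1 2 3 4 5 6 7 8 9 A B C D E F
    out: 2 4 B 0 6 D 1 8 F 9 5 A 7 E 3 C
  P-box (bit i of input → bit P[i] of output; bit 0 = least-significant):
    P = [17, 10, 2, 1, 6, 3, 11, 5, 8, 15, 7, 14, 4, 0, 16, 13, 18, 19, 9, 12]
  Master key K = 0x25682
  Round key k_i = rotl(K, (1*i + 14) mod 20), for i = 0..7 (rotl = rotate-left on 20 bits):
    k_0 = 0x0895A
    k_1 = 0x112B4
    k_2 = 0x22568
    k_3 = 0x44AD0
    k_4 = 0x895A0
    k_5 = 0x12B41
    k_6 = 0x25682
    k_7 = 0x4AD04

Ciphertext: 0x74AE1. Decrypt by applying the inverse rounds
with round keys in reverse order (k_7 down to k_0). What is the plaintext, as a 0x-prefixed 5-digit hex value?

s_0 = ciphertext = 0x74AE1
s_1 = InvRound(s_0, k_7) = 0x1D89C
s_2 = InvRound(s_1, k_6) = 0x1A048
s_3 = InvRound(s_2, k_5) = 0x10E43
s_4 = InvRound(s_3, k_4) = 0xD4C57
s_5 = InvRound(s_4, k_3) = 0x4413D
s_6 = InvRound(s_5, k_2) = 0x6276C
s_7 = InvRound(s_6, k_1) = 0x95AEE
s_8 = InvRound(s_7, k_0) = 0xDA871

0xDA871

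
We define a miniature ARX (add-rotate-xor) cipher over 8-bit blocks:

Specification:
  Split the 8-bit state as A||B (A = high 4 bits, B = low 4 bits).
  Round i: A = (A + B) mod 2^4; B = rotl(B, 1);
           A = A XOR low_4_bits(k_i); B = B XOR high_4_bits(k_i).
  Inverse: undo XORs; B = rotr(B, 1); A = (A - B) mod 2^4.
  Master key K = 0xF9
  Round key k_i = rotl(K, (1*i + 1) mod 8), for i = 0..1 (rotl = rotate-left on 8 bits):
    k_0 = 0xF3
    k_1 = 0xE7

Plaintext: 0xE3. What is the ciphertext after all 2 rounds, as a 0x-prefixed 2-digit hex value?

s_0 = plaintext = 0xE3
s_1 = Round(s_0, k_0) = 0x29
s_2 = Round(s_1, k_1) = 0xCD

0xCD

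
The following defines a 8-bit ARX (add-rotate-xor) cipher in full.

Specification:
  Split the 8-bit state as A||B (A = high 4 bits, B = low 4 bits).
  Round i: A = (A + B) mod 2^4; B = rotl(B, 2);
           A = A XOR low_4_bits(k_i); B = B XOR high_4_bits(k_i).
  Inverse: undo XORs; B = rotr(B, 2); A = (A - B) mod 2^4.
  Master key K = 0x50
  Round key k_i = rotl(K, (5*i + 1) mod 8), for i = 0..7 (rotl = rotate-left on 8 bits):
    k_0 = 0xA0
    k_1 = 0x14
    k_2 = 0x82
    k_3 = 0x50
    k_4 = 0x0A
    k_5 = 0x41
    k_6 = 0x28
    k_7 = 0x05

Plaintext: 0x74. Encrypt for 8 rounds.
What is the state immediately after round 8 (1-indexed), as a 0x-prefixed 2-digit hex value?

s_0 = plaintext = 0x74
s_1 = Round(s_0, k_0) = 0xBB
s_2 = Round(s_1, k_1) = 0x2F
s_3 = Round(s_2, k_2) = 0x37
s_4 = Round(s_3, k_3) = 0xA8
s_5 = Round(s_4, k_4) = 0x82
s_6 = Round(s_5, k_5) = 0xBC
s_7 = Round(s_6, k_6) = 0xF1
s_8 = Round(s_7, k_7) = 0x54

0x54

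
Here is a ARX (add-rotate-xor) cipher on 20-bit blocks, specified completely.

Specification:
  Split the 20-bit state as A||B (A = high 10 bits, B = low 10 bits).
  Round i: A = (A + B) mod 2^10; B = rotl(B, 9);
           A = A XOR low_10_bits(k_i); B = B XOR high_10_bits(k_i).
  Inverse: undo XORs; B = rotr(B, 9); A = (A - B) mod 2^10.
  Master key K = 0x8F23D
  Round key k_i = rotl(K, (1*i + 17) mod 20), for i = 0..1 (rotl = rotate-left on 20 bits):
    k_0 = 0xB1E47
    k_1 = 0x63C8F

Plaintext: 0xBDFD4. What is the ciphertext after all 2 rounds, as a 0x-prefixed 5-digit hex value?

0xCDA19

s_0 = plaintext = 0xBDFD4
s_1 = Round(s_0, k_0) = 0x2332D
s_2 = Round(s_1, k_1) = 0xCDA19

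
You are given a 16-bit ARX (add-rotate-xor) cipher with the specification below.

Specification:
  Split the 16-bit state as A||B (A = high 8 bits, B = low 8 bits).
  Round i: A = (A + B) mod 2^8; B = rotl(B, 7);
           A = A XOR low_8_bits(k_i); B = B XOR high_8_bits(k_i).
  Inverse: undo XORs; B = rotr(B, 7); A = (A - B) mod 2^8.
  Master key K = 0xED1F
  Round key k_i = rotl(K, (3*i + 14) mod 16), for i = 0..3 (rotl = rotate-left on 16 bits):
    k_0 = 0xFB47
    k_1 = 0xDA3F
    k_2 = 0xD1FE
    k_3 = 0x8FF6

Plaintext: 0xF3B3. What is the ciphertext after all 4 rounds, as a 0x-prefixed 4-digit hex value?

0xDB95

s_0 = plaintext = 0xF3B3
s_1 = Round(s_0, k_0) = 0xE122
s_2 = Round(s_1, k_1) = 0x3CCB
s_3 = Round(s_2, k_2) = 0xF934
s_4 = Round(s_3, k_3) = 0xDB95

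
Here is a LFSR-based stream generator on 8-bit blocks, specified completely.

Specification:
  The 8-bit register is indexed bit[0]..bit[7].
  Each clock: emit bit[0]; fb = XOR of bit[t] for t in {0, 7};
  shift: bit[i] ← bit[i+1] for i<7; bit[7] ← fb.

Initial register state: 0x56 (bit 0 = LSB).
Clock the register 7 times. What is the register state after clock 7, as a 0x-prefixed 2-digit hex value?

reg_0 = 0x56
clock 1: out=0, reg = 0x2B
clock 2: out=1, reg = 0x95
clock 3: out=1, reg = 0x4A
clock 4: out=0, reg = 0x25
clock 5: out=1, reg = 0x92
clock 6: out=0, reg = 0xC9
clock 7: out=1, reg = 0x64

0x64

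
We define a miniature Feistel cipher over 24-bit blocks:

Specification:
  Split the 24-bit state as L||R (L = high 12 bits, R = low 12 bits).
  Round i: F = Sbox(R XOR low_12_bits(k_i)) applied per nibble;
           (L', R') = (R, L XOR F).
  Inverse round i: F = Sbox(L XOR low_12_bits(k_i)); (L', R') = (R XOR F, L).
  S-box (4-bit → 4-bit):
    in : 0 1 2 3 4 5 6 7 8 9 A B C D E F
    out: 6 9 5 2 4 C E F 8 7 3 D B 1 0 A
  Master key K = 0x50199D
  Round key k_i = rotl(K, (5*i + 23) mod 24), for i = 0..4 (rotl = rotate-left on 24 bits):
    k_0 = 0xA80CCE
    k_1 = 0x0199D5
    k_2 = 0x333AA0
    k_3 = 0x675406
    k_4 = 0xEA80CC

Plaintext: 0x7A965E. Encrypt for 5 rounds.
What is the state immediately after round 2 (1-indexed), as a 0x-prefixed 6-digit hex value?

s_0 = plaintext = 0x7A965E
s_1 = Round(s_0, k_0) = 0x65E4DF
s_2 = Round(s_1, k_1) = 0x4DF73D
s_3 = Round(s_2, k_2) = 0x73D5AE
s_4 = Round(s_3, k_3) = 0x5AEE05
s_5 = Round(s_4, k_4) = 0xE05519

0x4DF73D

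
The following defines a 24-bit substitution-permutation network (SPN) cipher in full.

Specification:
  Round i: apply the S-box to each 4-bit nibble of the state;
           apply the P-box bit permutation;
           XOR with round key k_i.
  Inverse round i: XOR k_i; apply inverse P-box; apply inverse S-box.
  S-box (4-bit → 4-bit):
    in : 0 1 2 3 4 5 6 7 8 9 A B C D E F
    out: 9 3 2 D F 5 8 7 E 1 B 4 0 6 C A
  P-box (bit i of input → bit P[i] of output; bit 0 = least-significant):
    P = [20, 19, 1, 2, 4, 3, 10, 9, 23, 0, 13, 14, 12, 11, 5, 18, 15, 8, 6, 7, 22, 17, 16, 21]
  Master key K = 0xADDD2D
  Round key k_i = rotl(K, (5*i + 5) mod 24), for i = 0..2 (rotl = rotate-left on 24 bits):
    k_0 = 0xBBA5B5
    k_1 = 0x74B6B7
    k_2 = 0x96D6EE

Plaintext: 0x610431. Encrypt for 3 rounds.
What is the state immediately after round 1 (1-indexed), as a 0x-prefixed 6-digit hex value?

s_0 = plaintext = 0x610431
s_1 = Round(s_0, k_0) = 0x0752A4
s_2 = Round(s_1, k_1) = 0x0C25C8
s_3 = Round(s_2, k_2) = 0x7EFEE8

0x0752A4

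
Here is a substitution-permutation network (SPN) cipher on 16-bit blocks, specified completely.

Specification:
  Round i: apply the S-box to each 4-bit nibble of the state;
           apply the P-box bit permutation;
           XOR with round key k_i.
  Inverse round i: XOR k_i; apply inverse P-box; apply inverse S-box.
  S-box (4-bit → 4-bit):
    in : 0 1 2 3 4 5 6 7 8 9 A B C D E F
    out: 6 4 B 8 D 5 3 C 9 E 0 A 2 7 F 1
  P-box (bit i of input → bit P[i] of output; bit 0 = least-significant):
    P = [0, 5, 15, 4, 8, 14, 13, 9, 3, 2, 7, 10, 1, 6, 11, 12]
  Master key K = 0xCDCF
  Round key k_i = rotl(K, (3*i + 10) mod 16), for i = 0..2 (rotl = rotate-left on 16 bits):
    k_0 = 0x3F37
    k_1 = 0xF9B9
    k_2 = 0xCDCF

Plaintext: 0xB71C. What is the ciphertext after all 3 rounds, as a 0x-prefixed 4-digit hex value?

0x2266

s_0 = plaintext = 0xB71C
s_1 = Round(s_0, k_0) = 0x0BD7
s_2 = Round(s_1, k_1) = 0x14ED
s_3 = Round(s_2, k_2) = 0x2266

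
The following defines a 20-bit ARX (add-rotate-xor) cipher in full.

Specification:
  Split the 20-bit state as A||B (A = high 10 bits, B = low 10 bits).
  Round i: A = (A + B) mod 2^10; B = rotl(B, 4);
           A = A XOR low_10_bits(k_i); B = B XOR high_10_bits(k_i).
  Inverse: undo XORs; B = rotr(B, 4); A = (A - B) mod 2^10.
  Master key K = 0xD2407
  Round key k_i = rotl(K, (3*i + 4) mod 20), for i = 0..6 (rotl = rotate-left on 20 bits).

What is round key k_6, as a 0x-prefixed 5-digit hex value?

0x4901F

K = 0xD2407
k_0 = rotl(K, (3*0+4) mod 20) = rotl(K, 4) = 0x2407D
k_1 = rotl(K, (3*1+4) mod 20) = rotl(K, 7) = 0x203E9
k_2 = rotl(K, (3*2+4) mod 20) = rotl(K, 10) = 0x01F49
k_3 = rotl(K, (3*3+4) mod 20) = rotl(K, 13) = 0x0FA48
k_4 = rotl(K, (3*4+4) mod 20) = rotl(K, 16) = 0x7D240
k_5 = rotl(K, (3*5+4) mod 20) = rotl(K, 19) = 0xE9203
k_6 = rotl(K, (3*6+4) mod 20) = rotl(K, 2) = 0x4901F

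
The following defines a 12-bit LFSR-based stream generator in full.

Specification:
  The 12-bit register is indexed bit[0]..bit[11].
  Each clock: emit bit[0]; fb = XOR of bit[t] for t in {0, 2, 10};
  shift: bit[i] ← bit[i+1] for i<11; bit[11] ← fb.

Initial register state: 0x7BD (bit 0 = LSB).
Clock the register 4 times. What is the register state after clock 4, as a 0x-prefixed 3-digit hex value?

0xF7B

reg_0 = 0x7BD
clock 1: out=1, reg = 0xBDE
clock 2: out=0, reg = 0xDEF
clock 3: out=1, reg = 0xEF7
clock 4: out=1, reg = 0xF7B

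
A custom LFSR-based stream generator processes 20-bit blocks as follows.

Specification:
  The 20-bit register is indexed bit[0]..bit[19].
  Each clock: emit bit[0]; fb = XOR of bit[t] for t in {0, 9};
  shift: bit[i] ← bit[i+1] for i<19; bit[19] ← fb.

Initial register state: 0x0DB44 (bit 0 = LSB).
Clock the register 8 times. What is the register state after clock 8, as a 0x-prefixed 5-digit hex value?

0x290DB

reg_0 = 0x0DB44
clock 1: out=0, reg = 0x86DA2
clock 2: out=0, reg = 0x436D1
clock 3: out=1, reg = 0x21B68
clock 4: out=0, reg = 0x90DB4
clock 5: out=0, reg = 0x486DA
clock 6: out=0, reg = 0xA436D
clock 7: out=1, reg = 0x521B6
clock 8: out=0, reg = 0x290DB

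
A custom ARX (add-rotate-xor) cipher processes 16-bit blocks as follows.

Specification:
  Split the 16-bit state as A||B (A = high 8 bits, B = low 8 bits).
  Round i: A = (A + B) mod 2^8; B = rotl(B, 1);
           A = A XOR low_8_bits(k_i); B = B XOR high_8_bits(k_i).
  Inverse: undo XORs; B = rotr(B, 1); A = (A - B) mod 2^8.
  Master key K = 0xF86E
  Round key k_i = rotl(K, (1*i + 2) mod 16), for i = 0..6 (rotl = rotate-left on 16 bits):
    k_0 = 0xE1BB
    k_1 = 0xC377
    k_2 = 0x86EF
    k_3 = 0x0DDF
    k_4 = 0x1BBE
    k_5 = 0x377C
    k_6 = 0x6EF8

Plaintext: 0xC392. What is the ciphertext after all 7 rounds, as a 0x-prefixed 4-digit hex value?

0x0A25

s_0 = plaintext = 0xC392
s_1 = Round(s_0, k_0) = 0xEEC4
s_2 = Round(s_1, k_1) = 0xC54A
s_3 = Round(s_2, k_2) = 0xE012
s_4 = Round(s_3, k_3) = 0x2D29
s_5 = Round(s_4, k_4) = 0xE849
s_6 = Round(s_5, k_5) = 0x4DA5
s_7 = Round(s_6, k_6) = 0x0A25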